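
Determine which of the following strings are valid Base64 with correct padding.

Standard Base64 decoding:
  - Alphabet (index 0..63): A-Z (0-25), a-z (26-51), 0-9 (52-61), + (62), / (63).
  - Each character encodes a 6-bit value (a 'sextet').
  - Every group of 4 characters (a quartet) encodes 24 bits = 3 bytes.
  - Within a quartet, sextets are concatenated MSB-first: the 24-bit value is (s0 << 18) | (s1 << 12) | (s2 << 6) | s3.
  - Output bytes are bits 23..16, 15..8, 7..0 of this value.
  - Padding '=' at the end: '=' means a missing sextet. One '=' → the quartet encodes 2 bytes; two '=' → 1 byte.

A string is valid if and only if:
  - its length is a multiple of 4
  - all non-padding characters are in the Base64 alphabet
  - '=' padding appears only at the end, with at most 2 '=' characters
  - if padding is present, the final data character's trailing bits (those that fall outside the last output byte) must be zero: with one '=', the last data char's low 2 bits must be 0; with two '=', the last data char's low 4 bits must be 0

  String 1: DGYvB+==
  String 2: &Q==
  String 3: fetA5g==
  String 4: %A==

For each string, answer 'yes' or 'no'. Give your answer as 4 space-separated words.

Answer: no no yes no

Derivation:
String 1: 'DGYvB+==' → invalid (bad trailing bits)
String 2: '&Q==' → invalid (bad char(s): ['&'])
String 3: 'fetA5g==' → valid
String 4: '%A==' → invalid (bad char(s): ['%'])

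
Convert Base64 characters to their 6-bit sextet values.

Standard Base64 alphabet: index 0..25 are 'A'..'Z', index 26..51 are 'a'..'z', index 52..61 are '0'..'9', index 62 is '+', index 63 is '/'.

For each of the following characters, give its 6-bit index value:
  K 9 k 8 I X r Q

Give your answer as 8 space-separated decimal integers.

Answer: 10 61 36 60 8 23 43 16

Derivation:
'K': A..Z range, ord('K') − ord('A') = 10
'9': 0..9 range, 52 + ord('9') − ord('0') = 61
'k': a..z range, 26 + ord('k') − ord('a') = 36
'8': 0..9 range, 52 + ord('8') − ord('0') = 60
'I': A..Z range, ord('I') − ord('A') = 8
'X': A..Z range, ord('X') − ord('A') = 23
'r': a..z range, 26 + ord('r') − ord('a') = 43
'Q': A..Z range, ord('Q') − ord('A') = 16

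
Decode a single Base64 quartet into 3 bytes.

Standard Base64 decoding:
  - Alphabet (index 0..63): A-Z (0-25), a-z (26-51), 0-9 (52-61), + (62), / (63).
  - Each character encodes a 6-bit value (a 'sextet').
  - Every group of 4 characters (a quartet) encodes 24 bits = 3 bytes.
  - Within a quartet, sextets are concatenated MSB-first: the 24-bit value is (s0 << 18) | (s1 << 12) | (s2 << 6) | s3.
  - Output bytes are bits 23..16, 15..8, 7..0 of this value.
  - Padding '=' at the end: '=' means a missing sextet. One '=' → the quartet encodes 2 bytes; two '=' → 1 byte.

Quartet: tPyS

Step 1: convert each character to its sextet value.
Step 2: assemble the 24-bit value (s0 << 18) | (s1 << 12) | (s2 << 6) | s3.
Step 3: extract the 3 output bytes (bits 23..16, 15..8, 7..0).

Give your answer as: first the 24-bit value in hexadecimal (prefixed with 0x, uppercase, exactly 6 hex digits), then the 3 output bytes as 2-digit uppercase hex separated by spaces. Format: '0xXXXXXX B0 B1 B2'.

Answer: 0xB4FC92 B4 FC 92

Derivation:
Sextets: t=45, P=15, y=50, S=18
24-bit: (45<<18) | (15<<12) | (50<<6) | 18
      = 0xB40000 | 0x00F000 | 0x000C80 | 0x000012
      = 0xB4FC92
Bytes: (v>>16)&0xFF=B4, (v>>8)&0xFF=FC, v&0xFF=92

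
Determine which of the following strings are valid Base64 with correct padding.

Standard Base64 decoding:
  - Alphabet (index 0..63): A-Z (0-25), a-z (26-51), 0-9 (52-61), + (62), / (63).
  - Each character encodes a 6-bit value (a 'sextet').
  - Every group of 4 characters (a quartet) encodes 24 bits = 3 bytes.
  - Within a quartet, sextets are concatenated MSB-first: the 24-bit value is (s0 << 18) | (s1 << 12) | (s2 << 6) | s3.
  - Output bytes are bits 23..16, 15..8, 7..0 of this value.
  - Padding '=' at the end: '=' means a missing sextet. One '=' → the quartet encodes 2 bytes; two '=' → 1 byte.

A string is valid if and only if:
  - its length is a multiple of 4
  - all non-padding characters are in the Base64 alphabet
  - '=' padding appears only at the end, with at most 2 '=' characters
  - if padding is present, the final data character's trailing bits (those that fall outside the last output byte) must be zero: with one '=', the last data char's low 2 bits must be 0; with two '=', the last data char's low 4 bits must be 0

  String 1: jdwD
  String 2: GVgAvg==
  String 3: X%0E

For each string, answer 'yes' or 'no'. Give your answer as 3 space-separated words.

String 1: 'jdwD' → valid
String 2: 'GVgAvg==' → valid
String 3: 'X%0E' → invalid (bad char(s): ['%'])

Answer: yes yes no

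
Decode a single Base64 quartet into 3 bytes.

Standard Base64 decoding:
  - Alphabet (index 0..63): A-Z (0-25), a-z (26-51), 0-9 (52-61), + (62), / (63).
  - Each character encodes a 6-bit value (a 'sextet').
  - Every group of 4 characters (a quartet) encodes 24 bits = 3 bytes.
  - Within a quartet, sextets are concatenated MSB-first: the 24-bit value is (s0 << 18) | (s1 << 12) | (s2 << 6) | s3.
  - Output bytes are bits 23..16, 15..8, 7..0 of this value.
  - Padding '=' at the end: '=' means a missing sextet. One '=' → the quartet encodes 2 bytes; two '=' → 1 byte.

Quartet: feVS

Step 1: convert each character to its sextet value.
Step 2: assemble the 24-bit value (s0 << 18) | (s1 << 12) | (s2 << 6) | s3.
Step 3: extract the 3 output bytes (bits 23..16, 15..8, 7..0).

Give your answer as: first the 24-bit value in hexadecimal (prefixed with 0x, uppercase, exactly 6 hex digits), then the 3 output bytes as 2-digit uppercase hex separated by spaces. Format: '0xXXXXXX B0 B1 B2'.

Answer: 0x7DE552 7D E5 52

Derivation:
Sextets: f=31, e=30, V=21, S=18
24-bit: (31<<18) | (30<<12) | (21<<6) | 18
      = 0x7C0000 | 0x01E000 | 0x000540 | 0x000012
      = 0x7DE552
Bytes: (v>>16)&0xFF=7D, (v>>8)&0xFF=E5, v&0xFF=52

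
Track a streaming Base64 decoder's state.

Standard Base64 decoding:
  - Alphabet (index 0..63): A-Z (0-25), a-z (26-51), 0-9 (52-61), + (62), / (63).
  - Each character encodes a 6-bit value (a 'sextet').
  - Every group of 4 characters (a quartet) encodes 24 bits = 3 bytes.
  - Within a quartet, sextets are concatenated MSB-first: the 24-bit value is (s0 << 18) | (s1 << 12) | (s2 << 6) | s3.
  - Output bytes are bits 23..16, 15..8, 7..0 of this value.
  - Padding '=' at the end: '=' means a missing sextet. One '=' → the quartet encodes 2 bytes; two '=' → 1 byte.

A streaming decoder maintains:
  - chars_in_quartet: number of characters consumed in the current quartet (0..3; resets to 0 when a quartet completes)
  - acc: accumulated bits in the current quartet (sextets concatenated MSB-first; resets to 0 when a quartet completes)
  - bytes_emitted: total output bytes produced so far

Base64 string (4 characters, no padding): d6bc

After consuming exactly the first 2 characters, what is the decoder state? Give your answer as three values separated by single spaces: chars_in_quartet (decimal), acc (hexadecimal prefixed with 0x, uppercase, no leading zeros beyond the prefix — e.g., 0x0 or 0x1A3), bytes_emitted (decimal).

Answer: 2 0x77A 0

Derivation:
After char 0 ('d'=29): chars_in_quartet=1 acc=0x1D bytes_emitted=0
After char 1 ('6'=58): chars_in_quartet=2 acc=0x77A bytes_emitted=0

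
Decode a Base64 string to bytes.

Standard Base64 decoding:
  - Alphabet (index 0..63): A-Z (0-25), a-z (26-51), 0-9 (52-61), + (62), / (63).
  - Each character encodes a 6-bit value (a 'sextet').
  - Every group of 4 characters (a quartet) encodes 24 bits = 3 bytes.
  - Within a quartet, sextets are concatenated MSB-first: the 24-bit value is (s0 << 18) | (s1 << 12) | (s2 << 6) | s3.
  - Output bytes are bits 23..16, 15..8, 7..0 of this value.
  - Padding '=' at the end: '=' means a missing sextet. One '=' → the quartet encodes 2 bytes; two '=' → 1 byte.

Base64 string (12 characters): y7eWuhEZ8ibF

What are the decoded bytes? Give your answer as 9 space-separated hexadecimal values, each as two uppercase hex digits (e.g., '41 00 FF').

Answer: CB B7 96 BA 11 19 F2 26 C5

Derivation:
After char 0 ('y'=50): chars_in_quartet=1 acc=0x32 bytes_emitted=0
After char 1 ('7'=59): chars_in_quartet=2 acc=0xCBB bytes_emitted=0
After char 2 ('e'=30): chars_in_quartet=3 acc=0x32EDE bytes_emitted=0
After char 3 ('W'=22): chars_in_quartet=4 acc=0xCBB796 -> emit CB B7 96, reset; bytes_emitted=3
After char 4 ('u'=46): chars_in_quartet=1 acc=0x2E bytes_emitted=3
After char 5 ('h'=33): chars_in_quartet=2 acc=0xBA1 bytes_emitted=3
After char 6 ('E'=4): chars_in_quartet=3 acc=0x2E844 bytes_emitted=3
After char 7 ('Z'=25): chars_in_quartet=4 acc=0xBA1119 -> emit BA 11 19, reset; bytes_emitted=6
After char 8 ('8'=60): chars_in_quartet=1 acc=0x3C bytes_emitted=6
After char 9 ('i'=34): chars_in_quartet=2 acc=0xF22 bytes_emitted=6
After char 10 ('b'=27): chars_in_quartet=3 acc=0x3C89B bytes_emitted=6
After char 11 ('F'=5): chars_in_quartet=4 acc=0xF226C5 -> emit F2 26 C5, reset; bytes_emitted=9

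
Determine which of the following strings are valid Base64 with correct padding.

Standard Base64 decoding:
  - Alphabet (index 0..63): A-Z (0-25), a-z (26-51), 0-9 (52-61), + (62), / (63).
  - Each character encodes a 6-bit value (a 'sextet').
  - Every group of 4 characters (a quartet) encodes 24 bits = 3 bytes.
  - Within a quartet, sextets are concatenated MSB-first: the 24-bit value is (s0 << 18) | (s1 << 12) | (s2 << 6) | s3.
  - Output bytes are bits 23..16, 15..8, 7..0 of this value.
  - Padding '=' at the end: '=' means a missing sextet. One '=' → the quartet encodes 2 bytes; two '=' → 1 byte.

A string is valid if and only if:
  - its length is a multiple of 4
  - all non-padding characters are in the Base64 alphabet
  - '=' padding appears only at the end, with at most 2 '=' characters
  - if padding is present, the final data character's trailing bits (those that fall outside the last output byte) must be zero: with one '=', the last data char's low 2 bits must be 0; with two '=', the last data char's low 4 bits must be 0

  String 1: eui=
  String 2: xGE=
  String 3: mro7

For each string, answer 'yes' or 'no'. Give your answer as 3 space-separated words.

Answer: no yes yes

Derivation:
String 1: 'eui=' → invalid (bad trailing bits)
String 2: 'xGE=' → valid
String 3: 'mro7' → valid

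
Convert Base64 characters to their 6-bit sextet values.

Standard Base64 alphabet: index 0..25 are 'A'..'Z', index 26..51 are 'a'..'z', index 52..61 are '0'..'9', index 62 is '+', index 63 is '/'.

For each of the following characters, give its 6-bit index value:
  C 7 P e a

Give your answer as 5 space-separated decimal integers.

Answer: 2 59 15 30 26

Derivation:
'C': A..Z range, ord('C') − ord('A') = 2
'7': 0..9 range, 52 + ord('7') − ord('0') = 59
'P': A..Z range, ord('P') − ord('A') = 15
'e': a..z range, 26 + ord('e') − ord('a') = 30
'a': a..z range, 26 + ord('a') − ord('a') = 26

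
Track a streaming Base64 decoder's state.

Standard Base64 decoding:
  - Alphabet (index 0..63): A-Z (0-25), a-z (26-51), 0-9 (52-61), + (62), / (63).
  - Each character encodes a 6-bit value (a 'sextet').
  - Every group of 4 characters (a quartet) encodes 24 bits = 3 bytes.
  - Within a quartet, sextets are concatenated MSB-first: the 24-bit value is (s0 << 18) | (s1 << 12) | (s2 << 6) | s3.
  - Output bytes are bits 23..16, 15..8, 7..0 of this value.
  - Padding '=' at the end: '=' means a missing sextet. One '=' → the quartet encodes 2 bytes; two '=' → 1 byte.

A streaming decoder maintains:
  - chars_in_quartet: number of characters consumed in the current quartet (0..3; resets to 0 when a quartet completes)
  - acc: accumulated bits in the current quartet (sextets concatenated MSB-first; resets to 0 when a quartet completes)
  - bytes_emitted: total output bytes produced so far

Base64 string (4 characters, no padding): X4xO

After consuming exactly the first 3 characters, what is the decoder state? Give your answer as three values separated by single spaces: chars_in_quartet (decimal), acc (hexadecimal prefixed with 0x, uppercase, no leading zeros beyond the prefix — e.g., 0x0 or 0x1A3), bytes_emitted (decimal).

After char 0 ('X'=23): chars_in_quartet=1 acc=0x17 bytes_emitted=0
After char 1 ('4'=56): chars_in_quartet=2 acc=0x5F8 bytes_emitted=0
After char 2 ('x'=49): chars_in_quartet=3 acc=0x17E31 bytes_emitted=0

Answer: 3 0x17E31 0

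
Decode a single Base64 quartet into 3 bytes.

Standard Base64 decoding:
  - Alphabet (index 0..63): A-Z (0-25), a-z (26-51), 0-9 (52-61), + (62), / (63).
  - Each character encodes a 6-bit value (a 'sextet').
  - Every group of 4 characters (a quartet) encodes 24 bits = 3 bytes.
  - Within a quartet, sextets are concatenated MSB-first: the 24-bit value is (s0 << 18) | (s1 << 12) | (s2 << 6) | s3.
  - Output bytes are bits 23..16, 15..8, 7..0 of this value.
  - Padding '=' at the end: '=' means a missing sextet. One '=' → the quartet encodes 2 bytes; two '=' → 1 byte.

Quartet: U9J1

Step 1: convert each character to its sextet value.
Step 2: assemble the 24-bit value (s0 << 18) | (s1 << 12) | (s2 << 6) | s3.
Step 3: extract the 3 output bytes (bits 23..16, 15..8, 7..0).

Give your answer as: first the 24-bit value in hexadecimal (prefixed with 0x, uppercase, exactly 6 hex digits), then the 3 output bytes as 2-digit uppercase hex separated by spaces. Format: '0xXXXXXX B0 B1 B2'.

Sextets: U=20, 9=61, J=9, 1=53
24-bit: (20<<18) | (61<<12) | (9<<6) | 53
      = 0x500000 | 0x03D000 | 0x000240 | 0x000035
      = 0x53D275
Bytes: (v>>16)&0xFF=53, (v>>8)&0xFF=D2, v&0xFF=75

Answer: 0x53D275 53 D2 75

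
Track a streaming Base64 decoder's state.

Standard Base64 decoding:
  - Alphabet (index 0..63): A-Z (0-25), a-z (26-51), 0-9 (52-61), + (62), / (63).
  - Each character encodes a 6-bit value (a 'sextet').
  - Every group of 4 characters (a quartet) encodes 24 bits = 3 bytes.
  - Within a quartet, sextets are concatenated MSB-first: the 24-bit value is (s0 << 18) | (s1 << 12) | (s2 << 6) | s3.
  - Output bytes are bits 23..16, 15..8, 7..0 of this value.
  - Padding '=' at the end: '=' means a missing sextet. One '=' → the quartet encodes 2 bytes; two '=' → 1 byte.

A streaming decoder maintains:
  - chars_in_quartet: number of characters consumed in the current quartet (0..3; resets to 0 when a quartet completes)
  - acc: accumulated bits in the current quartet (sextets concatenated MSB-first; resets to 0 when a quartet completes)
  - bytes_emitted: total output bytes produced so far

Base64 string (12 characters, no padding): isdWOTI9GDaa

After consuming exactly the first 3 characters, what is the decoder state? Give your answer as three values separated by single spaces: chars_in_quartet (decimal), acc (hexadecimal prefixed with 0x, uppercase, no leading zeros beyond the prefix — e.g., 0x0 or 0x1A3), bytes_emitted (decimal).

After char 0 ('i'=34): chars_in_quartet=1 acc=0x22 bytes_emitted=0
After char 1 ('s'=44): chars_in_quartet=2 acc=0x8AC bytes_emitted=0
After char 2 ('d'=29): chars_in_quartet=3 acc=0x22B1D bytes_emitted=0

Answer: 3 0x22B1D 0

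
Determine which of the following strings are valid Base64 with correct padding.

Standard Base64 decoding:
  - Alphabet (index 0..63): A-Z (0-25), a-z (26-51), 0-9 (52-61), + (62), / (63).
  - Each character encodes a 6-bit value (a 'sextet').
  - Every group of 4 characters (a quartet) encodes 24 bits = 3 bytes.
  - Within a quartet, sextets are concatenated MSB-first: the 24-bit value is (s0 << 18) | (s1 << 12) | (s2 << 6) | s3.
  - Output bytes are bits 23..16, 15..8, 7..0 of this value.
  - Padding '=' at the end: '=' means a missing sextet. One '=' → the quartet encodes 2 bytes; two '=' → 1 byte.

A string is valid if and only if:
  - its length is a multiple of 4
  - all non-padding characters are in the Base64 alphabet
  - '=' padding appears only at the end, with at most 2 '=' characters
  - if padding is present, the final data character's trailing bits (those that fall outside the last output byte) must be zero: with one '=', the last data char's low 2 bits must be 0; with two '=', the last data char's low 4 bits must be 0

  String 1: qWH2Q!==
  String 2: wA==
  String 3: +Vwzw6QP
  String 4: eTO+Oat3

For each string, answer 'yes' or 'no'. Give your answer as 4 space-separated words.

String 1: 'qWH2Q!==' → invalid (bad char(s): ['!'])
String 2: 'wA==' → valid
String 3: '+Vwzw6QP' → valid
String 4: 'eTO+Oat3' → valid

Answer: no yes yes yes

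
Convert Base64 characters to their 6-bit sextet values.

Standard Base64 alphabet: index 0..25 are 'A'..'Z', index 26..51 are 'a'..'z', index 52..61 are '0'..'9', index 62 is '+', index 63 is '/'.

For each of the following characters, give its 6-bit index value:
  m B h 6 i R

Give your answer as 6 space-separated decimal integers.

Answer: 38 1 33 58 34 17

Derivation:
'm': a..z range, 26 + ord('m') − ord('a') = 38
'B': A..Z range, ord('B') − ord('A') = 1
'h': a..z range, 26 + ord('h') − ord('a') = 33
'6': 0..9 range, 52 + ord('6') − ord('0') = 58
'i': a..z range, 26 + ord('i') − ord('a') = 34
'R': A..Z range, ord('R') − ord('A') = 17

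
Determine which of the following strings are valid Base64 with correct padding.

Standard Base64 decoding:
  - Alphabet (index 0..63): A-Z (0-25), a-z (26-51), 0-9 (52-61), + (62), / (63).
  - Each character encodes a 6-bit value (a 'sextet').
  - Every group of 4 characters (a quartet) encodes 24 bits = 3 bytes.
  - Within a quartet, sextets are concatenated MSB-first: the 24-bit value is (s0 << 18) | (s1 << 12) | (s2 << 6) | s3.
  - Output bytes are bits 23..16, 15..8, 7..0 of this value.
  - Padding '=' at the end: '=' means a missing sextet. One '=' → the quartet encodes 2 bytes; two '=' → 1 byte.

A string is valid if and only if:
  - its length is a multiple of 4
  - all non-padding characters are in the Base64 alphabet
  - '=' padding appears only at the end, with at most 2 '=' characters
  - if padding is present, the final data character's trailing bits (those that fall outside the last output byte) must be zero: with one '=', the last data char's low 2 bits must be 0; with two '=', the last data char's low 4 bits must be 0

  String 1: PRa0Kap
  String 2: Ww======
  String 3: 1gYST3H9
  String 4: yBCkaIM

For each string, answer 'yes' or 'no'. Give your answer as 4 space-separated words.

String 1: 'PRa0Kap' → invalid (len=7 not mult of 4)
String 2: 'Ww======' → invalid (6 pad chars (max 2))
String 3: '1gYST3H9' → valid
String 4: 'yBCkaIM' → invalid (len=7 not mult of 4)

Answer: no no yes no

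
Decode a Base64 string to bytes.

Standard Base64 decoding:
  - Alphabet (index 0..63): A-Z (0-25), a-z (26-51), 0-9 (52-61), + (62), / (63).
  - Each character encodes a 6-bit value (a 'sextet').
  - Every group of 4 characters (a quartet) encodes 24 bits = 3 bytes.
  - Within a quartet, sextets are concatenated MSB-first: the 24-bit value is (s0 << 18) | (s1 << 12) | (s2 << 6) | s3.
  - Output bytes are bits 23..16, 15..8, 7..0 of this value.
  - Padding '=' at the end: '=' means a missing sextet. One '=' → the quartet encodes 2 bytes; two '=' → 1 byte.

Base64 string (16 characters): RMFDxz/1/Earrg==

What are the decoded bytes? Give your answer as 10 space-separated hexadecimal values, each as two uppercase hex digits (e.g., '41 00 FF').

Answer: 44 C1 43 C7 3F F5 FC 46 AB AE

Derivation:
After char 0 ('R'=17): chars_in_quartet=1 acc=0x11 bytes_emitted=0
After char 1 ('M'=12): chars_in_quartet=2 acc=0x44C bytes_emitted=0
After char 2 ('F'=5): chars_in_quartet=3 acc=0x11305 bytes_emitted=0
After char 3 ('D'=3): chars_in_quartet=4 acc=0x44C143 -> emit 44 C1 43, reset; bytes_emitted=3
After char 4 ('x'=49): chars_in_quartet=1 acc=0x31 bytes_emitted=3
After char 5 ('z'=51): chars_in_quartet=2 acc=0xC73 bytes_emitted=3
After char 6 ('/'=63): chars_in_quartet=3 acc=0x31CFF bytes_emitted=3
After char 7 ('1'=53): chars_in_quartet=4 acc=0xC73FF5 -> emit C7 3F F5, reset; bytes_emitted=6
After char 8 ('/'=63): chars_in_quartet=1 acc=0x3F bytes_emitted=6
After char 9 ('E'=4): chars_in_quartet=2 acc=0xFC4 bytes_emitted=6
After char 10 ('a'=26): chars_in_quartet=3 acc=0x3F11A bytes_emitted=6
After char 11 ('r'=43): chars_in_quartet=4 acc=0xFC46AB -> emit FC 46 AB, reset; bytes_emitted=9
After char 12 ('r'=43): chars_in_quartet=1 acc=0x2B bytes_emitted=9
After char 13 ('g'=32): chars_in_quartet=2 acc=0xAE0 bytes_emitted=9
Padding '==': partial quartet acc=0xAE0 -> emit AE; bytes_emitted=10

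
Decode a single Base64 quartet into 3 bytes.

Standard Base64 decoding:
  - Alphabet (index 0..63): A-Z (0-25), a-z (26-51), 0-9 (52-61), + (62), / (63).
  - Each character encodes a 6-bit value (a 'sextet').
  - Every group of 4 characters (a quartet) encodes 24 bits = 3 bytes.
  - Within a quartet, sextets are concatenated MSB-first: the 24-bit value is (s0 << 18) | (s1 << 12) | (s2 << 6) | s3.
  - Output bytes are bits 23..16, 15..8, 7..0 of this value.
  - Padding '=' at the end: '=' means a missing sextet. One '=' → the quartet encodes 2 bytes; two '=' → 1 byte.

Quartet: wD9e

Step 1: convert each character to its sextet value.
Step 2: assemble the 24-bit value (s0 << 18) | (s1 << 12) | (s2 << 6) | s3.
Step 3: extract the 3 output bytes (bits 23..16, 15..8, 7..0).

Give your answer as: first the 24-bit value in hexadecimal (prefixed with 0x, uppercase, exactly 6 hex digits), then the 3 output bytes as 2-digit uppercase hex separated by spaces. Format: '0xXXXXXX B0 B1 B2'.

Sextets: w=48, D=3, 9=61, e=30
24-bit: (48<<18) | (3<<12) | (61<<6) | 30
      = 0xC00000 | 0x003000 | 0x000F40 | 0x00001E
      = 0xC03F5E
Bytes: (v>>16)&0xFF=C0, (v>>8)&0xFF=3F, v&0xFF=5E

Answer: 0xC03F5E C0 3F 5E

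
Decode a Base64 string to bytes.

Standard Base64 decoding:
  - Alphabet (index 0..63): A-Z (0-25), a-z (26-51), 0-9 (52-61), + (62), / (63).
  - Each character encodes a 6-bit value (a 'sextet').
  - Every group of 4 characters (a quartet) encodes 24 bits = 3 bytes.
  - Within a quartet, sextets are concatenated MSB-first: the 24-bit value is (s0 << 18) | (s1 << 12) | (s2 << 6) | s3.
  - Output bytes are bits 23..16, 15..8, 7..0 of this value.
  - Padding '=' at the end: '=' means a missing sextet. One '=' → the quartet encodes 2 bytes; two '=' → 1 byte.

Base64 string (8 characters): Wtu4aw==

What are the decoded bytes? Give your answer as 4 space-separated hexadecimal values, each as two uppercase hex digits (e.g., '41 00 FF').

Answer: 5A DB B8 6B

Derivation:
After char 0 ('W'=22): chars_in_quartet=1 acc=0x16 bytes_emitted=0
After char 1 ('t'=45): chars_in_quartet=2 acc=0x5AD bytes_emitted=0
After char 2 ('u'=46): chars_in_quartet=3 acc=0x16B6E bytes_emitted=0
After char 3 ('4'=56): chars_in_quartet=4 acc=0x5ADBB8 -> emit 5A DB B8, reset; bytes_emitted=3
After char 4 ('a'=26): chars_in_quartet=1 acc=0x1A bytes_emitted=3
After char 5 ('w'=48): chars_in_quartet=2 acc=0x6B0 bytes_emitted=3
Padding '==': partial quartet acc=0x6B0 -> emit 6B; bytes_emitted=4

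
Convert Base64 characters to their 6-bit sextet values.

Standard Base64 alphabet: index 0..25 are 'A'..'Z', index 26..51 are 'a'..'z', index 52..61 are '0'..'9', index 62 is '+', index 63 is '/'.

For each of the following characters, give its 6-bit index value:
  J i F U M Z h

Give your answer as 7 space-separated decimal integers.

'J': A..Z range, ord('J') − ord('A') = 9
'i': a..z range, 26 + ord('i') − ord('a') = 34
'F': A..Z range, ord('F') − ord('A') = 5
'U': A..Z range, ord('U') − ord('A') = 20
'M': A..Z range, ord('M') − ord('A') = 12
'Z': A..Z range, ord('Z') − ord('A') = 25
'h': a..z range, 26 + ord('h') − ord('a') = 33

Answer: 9 34 5 20 12 25 33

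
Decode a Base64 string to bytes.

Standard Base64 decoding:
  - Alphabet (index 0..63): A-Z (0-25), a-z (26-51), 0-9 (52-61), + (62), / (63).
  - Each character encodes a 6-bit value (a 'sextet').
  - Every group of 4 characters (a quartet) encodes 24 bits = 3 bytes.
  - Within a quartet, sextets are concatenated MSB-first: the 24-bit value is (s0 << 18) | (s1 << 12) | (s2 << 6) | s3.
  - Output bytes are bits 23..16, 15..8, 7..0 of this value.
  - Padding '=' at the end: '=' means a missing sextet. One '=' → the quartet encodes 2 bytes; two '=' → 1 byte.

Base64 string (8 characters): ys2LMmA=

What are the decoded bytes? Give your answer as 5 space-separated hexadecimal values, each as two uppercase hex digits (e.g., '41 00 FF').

Answer: CA CD 8B 32 60

Derivation:
After char 0 ('y'=50): chars_in_quartet=1 acc=0x32 bytes_emitted=0
After char 1 ('s'=44): chars_in_quartet=2 acc=0xCAC bytes_emitted=0
After char 2 ('2'=54): chars_in_quartet=3 acc=0x32B36 bytes_emitted=0
After char 3 ('L'=11): chars_in_quartet=4 acc=0xCACD8B -> emit CA CD 8B, reset; bytes_emitted=3
After char 4 ('M'=12): chars_in_quartet=1 acc=0xC bytes_emitted=3
After char 5 ('m'=38): chars_in_quartet=2 acc=0x326 bytes_emitted=3
After char 6 ('A'=0): chars_in_quartet=3 acc=0xC980 bytes_emitted=3
Padding '=': partial quartet acc=0xC980 -> emit 32 60; bytes_emitted=5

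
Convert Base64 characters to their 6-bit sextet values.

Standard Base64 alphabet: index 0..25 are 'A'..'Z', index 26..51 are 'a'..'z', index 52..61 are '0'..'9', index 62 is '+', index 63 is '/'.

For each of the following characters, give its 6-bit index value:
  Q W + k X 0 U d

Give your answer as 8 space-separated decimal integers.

'Q': A..Z range, ord('Q') − ord('A') = 16
'W': A..Z range, ord('W') − ord('A') = 22
'+': index 62
'k': a..z range, 26 + ord('k') − ord('a') = 36
'X': A..Z range, ord('X') − ord('A') = 23
'0': 0..9 range, 52 + ord('0') − ord('0') = 52
'U': A..Z range, ord('U') − ord('A') = 20
'd': a..z range, 26 + ord('d') − ord('a') = 29

Answer: 16 22 62 36 23 52 20 29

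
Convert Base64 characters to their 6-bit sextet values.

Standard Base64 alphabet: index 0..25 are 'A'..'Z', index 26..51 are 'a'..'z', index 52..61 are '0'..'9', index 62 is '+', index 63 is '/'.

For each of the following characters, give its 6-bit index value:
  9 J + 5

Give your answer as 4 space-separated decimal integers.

Answer: 61 9 62 57

Derivation:
'9': 0..9 range, 52 + ord('9') − ord('0') = 61
'J': A..Z range, ord('J') − ord('A') = 9
'+': index 62
'5': 0..9 range, 52 + ord('5') − ord('0') = 57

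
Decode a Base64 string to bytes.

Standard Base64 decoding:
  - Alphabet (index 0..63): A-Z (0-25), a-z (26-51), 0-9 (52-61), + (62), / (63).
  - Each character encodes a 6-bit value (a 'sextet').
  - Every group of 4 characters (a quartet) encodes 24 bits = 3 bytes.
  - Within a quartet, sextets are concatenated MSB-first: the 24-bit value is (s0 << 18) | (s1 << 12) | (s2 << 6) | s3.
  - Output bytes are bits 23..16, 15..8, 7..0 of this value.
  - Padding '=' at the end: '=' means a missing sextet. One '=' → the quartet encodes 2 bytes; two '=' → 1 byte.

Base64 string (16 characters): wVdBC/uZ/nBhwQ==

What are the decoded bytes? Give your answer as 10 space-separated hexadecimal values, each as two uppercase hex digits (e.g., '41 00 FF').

Answer: C1 57 41 0B FB 99 FE 70 61 C1

Derivation:
After char 0 ('w'=48): chars_in_quartet=1 acc=0x30 bytes_emitted=0
After char 1 ('V'=21): chars_in_quartet=2 acc=0xC15 bytes_emitted=0
After char 2 ('d'=29): chars_in_quartet=3 acc=0x3055D bytes_emitted=0
After char 3 ('B'=1): chars_in_quartet=4 acc=0xC15741 -> emit C1 57 41, reset; bytes_emitted=3
After char 4 ('C'=2): chars_in_quartet=1 acc=0x2 bytes_emitted=3
After char 5 ('/'=63): chars_in_quartet=2 acc=0xBF bytes_emitted=3
After char 6 ('u'=46): chars_in_quartet=3 acc=0x2FEE bytes_emitted=3
After char 7 ('Z'=25): chars_in_quartet=4 acc=0xBFB99 -> emit 0B FB 99, reset; bytes_emitted=6
After char 8 ('/'=63): chars_in_quartet=1 acc=0x3F bytes_emitted=6
After char 9 ('n'=39): chars_in_quartet=2 acc=0xFE7 bytes_emitted=6
After char 10 ('B'=1): chars_in_quartet=3 acc=0x3F9C1 bytes_emitted=6
After char 11 ('h'=33): chars_in_quartet=4 acc=0xFE7061 -> emit FE 70 61, reset; bytes_emitted=9
After char 12 ('w'=48): chars_in_quartet=1 acc=0x30 bytes_emitted=9
After char 13 ('Q'=16): chars_in_quartet=2 acc=0xC10 bytes_emitted=9
Padding '==': partial quartet acc=0xC10 -> emit C1; bytes_emitted=10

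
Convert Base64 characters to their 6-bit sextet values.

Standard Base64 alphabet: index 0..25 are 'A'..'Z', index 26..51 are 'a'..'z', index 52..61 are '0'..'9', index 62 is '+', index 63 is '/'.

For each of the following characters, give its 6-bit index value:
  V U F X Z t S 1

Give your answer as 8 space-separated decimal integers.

'V': A..Z range, ord('V') − ord('A') = 21
'U': A..Z range, ord('U') − ord('A') = 20
'F': A..Z range, ord('F') − ord('A') = 5
'X': A..Z range, ord('X') − ord('A') = 23
'Z': A..Z range, ord('Z') − ord('A') = 25
't': a..z range, 26 + ord('t') − ord('a') = 45
'S': A..Z range, ord('S') − ord('A') = 18
'1': 0..9 range, 52 + ord('1') − ord('0') = 53

Answer: 21 20 5 23 25 45 18 53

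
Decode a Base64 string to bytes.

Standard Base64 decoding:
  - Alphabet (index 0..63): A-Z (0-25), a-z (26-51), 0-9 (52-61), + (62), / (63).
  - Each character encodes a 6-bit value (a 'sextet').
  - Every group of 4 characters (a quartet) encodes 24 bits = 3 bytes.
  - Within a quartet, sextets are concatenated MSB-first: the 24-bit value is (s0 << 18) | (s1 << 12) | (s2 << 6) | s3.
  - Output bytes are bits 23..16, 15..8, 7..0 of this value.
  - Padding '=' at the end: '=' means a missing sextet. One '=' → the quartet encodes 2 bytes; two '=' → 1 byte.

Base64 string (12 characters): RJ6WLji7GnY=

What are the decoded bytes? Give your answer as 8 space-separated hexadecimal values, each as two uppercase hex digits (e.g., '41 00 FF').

Answer: 44 9E 96 2E 38 BB 1A 76

Derivation:
After char 0 ('R'=17): chars_in_quartet=1 acc=0x11 bytes_emitted=0
After char 1 ('J'=9): chars_in_quartet=2 acc=0x449 bytes_emitted=0
After char 2 ('6'=58): chars_in_quartet=3 acc=0x1127A bytes_emitted=0
After char 3 ('W'=22): chars_in_quartet=4 acc=0x449E96 -> emit 44 9E 96, reset; bytes_emitted=3
After char 4 ('L'=11): chars_in_quartet=1 acc=0xB bytes_emitted=3
After char 5 ('j'=35): chars_in_quartet=2 acc=0x2E3 bytes_emitted=3
After char 6 ('i'=34): chars_in_quartet=3 acc=0xB8E2 bytes_emitted=3
After char 7 ('7'=59): chars_in_quartet=4 acc=0x2E38BB -> emit 2E 38 BB, reset; bytes_emitted=6
After char 8 ('G'=6): chars_in_quartet=1 acc=0x6 bytes_emitted=6
After char 9 ('n'=39): chars_in_quartet=2 acc=0x1A7 bytes_emitted=6
After char 10 ('Y'=24): chars_in_quartet=3 acc=0x69D8 bytes_emitted=6
Padding '=': partial quartet acc=0x69D8 -> emit 1A 76; bytes_emitted=8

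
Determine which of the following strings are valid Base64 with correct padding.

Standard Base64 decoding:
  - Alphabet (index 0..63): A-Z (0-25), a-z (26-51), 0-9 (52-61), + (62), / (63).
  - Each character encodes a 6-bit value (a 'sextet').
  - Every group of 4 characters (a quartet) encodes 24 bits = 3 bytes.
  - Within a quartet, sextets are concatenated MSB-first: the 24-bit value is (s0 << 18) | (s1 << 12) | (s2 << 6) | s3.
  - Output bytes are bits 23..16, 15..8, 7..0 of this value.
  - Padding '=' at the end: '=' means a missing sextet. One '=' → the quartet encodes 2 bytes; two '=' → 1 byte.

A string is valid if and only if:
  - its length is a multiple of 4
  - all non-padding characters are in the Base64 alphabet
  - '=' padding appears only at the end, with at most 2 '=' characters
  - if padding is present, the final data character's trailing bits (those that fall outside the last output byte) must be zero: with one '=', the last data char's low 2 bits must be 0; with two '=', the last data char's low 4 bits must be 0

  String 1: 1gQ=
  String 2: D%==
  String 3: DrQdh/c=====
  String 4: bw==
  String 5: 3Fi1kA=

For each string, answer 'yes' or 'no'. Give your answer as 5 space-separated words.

String 1: '1gQ=' → valid
String 2: 'D%==' → invalid (bad char(s): ['%'])
String 3: 'DrQdh/c=====' → invalid (5 pad chars (max 2))
String 4: 'bw==' → valid
String 5: '3Fi1kA=' → invalid (len=7 not mult of 4)

Answer: yes no no yes no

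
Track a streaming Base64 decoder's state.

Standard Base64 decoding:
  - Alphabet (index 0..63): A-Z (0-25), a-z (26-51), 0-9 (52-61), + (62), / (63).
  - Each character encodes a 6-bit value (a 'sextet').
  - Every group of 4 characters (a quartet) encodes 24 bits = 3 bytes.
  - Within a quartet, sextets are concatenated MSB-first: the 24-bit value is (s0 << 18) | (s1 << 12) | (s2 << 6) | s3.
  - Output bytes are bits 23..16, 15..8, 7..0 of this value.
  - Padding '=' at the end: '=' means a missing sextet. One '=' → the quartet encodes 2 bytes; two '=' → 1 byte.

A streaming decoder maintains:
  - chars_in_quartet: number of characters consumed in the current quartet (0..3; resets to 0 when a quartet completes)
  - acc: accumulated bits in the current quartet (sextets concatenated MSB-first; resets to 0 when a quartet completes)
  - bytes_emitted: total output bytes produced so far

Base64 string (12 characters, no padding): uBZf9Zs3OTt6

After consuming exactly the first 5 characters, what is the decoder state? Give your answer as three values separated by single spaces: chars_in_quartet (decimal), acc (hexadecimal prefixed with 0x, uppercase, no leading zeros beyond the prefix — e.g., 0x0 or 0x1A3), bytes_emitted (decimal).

After char 0 ('u'=46): chars_in_quartet=1 acc=0x2E bytes_emitted=0
After char 1 ('B'=1): chars_in_quartet=2 acc=0xB81 bytes_emitted=0
After char 2 ('Z'=25): chars_in_quartet=3 acc=0x2E059 bytes_emitted=0
After char 3 ('f'=31): chars_in_quartet=4 acc=0xB8165F -> emit B8 16 5F, reset; bytes_emitted=3
After char 4 ('9'=61): chars_in_quartet=1 acc=0x3D bytes_emitted=3

Answer: 1 0x3D 3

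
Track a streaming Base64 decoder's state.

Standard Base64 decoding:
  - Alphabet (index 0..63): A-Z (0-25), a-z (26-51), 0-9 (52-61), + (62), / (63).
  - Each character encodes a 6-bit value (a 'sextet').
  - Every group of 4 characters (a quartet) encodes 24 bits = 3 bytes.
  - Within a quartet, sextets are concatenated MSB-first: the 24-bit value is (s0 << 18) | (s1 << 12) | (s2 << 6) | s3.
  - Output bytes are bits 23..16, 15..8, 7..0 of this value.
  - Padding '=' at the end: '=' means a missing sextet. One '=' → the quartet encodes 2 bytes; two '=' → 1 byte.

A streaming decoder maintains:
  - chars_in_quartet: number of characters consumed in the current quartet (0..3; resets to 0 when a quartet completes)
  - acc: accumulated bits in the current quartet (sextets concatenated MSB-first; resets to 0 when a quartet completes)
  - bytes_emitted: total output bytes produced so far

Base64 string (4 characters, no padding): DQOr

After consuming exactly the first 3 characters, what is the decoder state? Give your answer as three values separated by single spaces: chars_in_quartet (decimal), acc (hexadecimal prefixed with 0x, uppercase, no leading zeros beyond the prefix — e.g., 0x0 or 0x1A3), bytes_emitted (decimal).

Answer: 3 0x340E 0

Derivation:
After char 0 ('D'=3): chars_in_quartet=1 acc=0x3 bytes_emitted=0
After char 1 ('Q'=16): chars_in_quartet=2 acc=0xD0 bytes_emitted=0
After char 2 ('O'=14): chars_in_quartet=3 acc=0x340E bytes_emitted=0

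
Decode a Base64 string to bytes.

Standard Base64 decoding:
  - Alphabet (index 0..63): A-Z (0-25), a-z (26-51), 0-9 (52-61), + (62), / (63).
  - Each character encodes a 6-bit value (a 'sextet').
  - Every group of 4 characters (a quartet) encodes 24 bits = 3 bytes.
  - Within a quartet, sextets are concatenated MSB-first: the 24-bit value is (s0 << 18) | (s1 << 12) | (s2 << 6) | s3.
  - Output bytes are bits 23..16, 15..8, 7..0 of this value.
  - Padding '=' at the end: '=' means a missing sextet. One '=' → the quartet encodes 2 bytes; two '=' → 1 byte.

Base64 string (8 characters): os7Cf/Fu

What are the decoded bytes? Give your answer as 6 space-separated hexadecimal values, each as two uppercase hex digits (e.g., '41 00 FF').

After char 0 ('o'=40): chars_in_quartet=1 acc=0x28 bytes_emitted=0
After char 1 ('s'=44): chars_in_quartet=2 acc=0xA2C bytes_emitted=0
After char 2 ('7'=59): chars_in_quartet=3 acc=0x28B3B bytes_emitted=0
After char 3 ('C'=2): chars_in_quartet=4 acc=0xA2CEC2 -> emit A2 CE C2, reset; bytes_emitted=3
After char 4 ('f'=31): chars_in_quartet=1 acc=0x1F bytes_emitted=3
After char 5 ('/'=63): chars_in_quartet=2 acc=0x7FF bytes_emitted=3
After char 6 ('F'=5): chars_in_quartet=3 acc=0x1FFC5 bytes_emitted=3
After char 7 ('u'=46): chars_in_quartet=4 acc=0x7FF16E -> emit 7F F1 6E, reset; bytes_emitted=6

Answer: A2 CE C2 7F F1 6E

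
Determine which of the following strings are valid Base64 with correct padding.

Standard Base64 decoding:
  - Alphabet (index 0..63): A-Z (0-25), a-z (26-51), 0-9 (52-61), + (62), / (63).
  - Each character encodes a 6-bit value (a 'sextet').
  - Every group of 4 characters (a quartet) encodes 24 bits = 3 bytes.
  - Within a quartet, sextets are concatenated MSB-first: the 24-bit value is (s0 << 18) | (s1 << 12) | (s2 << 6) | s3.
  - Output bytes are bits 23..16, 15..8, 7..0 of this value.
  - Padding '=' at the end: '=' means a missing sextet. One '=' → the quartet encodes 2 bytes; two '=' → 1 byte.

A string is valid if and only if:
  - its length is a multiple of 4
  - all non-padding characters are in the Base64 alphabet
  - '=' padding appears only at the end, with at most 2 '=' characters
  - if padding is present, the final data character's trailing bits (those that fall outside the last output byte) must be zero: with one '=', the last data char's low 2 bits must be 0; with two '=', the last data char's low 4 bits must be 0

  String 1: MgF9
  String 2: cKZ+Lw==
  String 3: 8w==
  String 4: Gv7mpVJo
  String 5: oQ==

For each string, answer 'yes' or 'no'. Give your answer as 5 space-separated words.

Answer: yes yes yes yes yes

Derivation:
String 1: 'MgF9' → valid
String 2: 'cKZ+Lw==' → valid
String 3: '8w==' → valid
String 4: 'Gv7mpVJo' → valid
String 5: 'oQ==' → valid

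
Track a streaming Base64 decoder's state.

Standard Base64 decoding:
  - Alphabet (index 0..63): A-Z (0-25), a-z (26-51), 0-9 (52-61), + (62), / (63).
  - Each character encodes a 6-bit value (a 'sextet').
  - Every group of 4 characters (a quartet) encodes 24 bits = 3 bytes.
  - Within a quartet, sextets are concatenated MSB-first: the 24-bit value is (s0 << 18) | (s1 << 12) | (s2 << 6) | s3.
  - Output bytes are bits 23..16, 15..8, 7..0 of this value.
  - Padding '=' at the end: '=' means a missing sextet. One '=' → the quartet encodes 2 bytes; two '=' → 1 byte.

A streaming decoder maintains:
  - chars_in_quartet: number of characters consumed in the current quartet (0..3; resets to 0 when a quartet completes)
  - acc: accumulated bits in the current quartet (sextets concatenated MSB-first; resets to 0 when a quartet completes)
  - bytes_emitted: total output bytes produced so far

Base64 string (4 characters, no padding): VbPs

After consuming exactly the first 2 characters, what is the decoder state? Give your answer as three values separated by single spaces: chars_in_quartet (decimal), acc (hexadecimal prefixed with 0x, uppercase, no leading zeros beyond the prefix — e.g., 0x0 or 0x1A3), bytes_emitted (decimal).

Answer: 2 0x55B 0

Derivation:
After char 0 ('V'=21): chars_in_quartet=1 acc=0x15 bytes_emitted=0
After char 1 ('b'=27): chars_in_quartet=2 acc=0x55B bytes_emitted=0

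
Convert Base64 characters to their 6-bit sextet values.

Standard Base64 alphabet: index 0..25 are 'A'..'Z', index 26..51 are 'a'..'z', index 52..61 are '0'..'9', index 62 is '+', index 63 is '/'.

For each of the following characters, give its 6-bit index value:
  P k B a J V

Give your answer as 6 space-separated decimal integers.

'P': A..Z range, ord('P') − ord('A') = 15
'k': a..z range, 26 + ord('k') − ord('a') = 36
'B': A..Z range, ord('B') − ord('A') = 1
'a': a..z range, 26 + ord('a') − ord('a') = 26
'J': A..Z range, ord('J') − ord('A') = 9
'V': A..Z range, ord('V') − ord('A') = 21

Answer: 15 36 1 26 9 21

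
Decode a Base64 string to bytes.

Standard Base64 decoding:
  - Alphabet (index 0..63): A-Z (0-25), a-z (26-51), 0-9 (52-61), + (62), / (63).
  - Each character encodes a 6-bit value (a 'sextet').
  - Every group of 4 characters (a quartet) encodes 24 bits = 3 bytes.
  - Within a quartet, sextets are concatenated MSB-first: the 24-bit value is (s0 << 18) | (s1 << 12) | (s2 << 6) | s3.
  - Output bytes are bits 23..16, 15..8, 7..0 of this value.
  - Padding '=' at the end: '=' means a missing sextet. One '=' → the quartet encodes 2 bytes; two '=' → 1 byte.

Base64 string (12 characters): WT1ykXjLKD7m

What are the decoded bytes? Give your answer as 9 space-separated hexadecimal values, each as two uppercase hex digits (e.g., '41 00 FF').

Answer: 59 3D 72 91 78 CB 28 3E E6

Derivation:
After char 0 ('W'=22): chars_in_quartet=1 acc=0x16 bytes_emitted=0
After char 1 ('T'=19): chars_in_quartet=2 acc=0x593 bytes_emitted=0
After char 2 ('1'=53): chars_in_quartet=3 acc=0x164F5 bytes_emitted=0
After char 3 ('y'=50): chars_in_quartet=4 acc=0x593D72 -> emit 59 3D 72, reset; bytes_emitted=3
After char 4 ('k'=36): chars_in_quartet=1 acc=0x24 bytes_emitted=3
After char 5 ('X'=23): chars_in_quartet=2 acc=0x917 bytes_emitted=3
After char 6 ('j'=35): chars_in_quartet=3 acc=0x245E3 bytes_emitted=3
After char 7 ('L'=11): chars_in_quartet=4 acc=0x9178CB -> emit 91 78 CB, reset; bytes_emitted=6
After char 8 ('K'=10): chars_in_quartet=1 acc=0xA bytes_emitted=6
After char 9 ('D'=3): chars_in_quartet=2 acc=0x283 bytes_emitted=6
After char 10 ('7'=59): chars_in_quartet=3 acc=0xA0FB bytes_emitted=6
After char 11 ('m'=38): chars_in_quartet=4 acc=0x283EE6 -> emit 28 3E E6, reset; bytes_emitted=9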